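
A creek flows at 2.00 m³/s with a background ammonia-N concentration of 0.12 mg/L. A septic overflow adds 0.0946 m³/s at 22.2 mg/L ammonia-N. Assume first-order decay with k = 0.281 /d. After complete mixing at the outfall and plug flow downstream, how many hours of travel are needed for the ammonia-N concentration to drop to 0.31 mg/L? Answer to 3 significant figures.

Mixed concentration C = ΣQC/ΣQ = (2.000·0.1200 + 0.09460·22.20) / 2.095 = 2.340/2.095 = 1.117 mg/L.
1.117·exp(−k·t) = 0.31 → t = ln(1.117/0.31)/k = 394200 s = 109.5 h.

109 h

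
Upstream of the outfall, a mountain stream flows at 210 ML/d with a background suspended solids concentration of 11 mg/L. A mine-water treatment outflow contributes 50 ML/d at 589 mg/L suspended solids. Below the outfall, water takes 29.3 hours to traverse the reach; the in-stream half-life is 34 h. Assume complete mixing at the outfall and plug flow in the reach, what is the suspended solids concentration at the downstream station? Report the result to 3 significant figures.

67.2 mg/L

Mass balance: C = (210.0·11.00 + 50.00·589.0) / 260.0 = 31760/260.0 = 122.2 mg/L.
Half-life 34 h → k = ln 2 / 34 = 0.02039 h⁻¹ = 0.4893 d⁻¹.
Applying C = C₀e^(−kt): 122.2 × 0.5503 = 67.22 mg/L.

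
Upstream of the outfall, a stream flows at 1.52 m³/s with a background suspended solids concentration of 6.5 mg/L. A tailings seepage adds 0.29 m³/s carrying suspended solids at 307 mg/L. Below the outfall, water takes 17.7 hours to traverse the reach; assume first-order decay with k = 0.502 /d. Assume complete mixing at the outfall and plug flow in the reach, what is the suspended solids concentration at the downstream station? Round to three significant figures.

Mixed concentration C = ΣQC/ΣQ = (1.520·6.500 + 0.2900·307.0) / 1.810 = 98.91/1.810 = 54.65 mg/L.
Applying C = C₀e^(−kt): 54.65 × 0.6906 = 37.74 mg/L.

37.7 mg/L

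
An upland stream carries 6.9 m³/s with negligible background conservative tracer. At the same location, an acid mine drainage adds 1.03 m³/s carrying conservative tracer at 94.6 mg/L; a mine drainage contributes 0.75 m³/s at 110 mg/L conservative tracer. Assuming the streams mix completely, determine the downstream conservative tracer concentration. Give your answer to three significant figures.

20.7 mg/L

Flow-weighted average: C = (6.900·0 + 1.030·94.60 + 0.7500·110.0) / 8.680 = 179.9/8.680 = 20.73 mg/L.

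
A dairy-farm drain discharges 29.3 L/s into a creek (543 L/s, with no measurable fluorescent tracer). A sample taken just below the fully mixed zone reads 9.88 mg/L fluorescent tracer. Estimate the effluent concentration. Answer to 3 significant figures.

193 mg/L

Mass balance: 543.0·0 + 29.30·Cₑ = 572.3·9.880
→ Cₑ = (572.3·9.880 − 543.0·0) / 29.30 = 193.0 mg/L.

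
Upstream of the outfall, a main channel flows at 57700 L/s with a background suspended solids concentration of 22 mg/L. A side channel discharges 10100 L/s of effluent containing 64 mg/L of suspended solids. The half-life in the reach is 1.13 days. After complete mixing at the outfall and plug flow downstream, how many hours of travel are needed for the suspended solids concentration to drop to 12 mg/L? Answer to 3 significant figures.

Flow-weighted average: C = (57700·22.00 + 10100·64.00) / 67800 = 1916000/67800 = 28.26 mg/L.
Half-life 1.13 d → k = ln 2 / 1.13 = 0.6134 d⁻¹.
28.26·exp(−k·t) = 12 → t = ln(28.26/12)/k = 120600 s = 33.51 h.

33.5 h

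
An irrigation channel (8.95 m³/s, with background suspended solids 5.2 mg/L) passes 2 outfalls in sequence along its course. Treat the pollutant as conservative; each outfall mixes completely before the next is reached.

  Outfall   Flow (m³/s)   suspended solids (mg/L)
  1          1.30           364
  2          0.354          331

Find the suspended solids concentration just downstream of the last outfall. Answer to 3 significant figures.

60.1 mg/L

After outfall 1: Q = 8.950 + 1.300 = 10.25 m³/s; C = (8.950·5.200 + 1.300·364.0)/10.25 = 50.71 mg/L.
After outfall 2: Q = 10.25 + 0.3540 = 10.60 m³/s; C = (10.25·50.71 + 0.3540·331.0)/10.60 = 60.06 mg/L.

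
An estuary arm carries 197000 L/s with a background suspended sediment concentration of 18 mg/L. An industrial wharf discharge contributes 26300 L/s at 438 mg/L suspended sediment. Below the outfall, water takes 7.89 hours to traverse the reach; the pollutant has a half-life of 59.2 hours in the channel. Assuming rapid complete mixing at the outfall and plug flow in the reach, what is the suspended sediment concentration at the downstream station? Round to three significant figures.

61.5 mg/L

Conservation of mass: C = (197000·18.00 + 26300·438.0) / 223300 = 15070000/223300 = 67.47 mg/L.
Half-life 59.2 h → k = ln 2 / 59.2 = 0.01171 h⁻¹ = 0.2810 d⁻¹.
Decay over the reach: 67.47·exp(−kt) = 67.47·0.9118 = 61.51 mg/L.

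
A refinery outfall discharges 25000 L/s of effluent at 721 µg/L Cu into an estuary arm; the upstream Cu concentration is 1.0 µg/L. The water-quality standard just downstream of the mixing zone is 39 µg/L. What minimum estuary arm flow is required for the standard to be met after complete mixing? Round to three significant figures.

Set C_mix = 39: (Q·1.000 + 25000·721.0) / (Q + 25000) = 39
→ Q = 25000·(721.0 − 39)/(39 − 1.000) = 448700 L/s.

449000 L/s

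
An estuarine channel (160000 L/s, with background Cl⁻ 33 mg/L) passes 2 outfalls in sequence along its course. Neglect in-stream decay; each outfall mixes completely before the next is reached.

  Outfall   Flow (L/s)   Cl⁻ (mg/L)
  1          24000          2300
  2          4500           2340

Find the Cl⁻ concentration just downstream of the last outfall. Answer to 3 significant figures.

377 mg/L

Outfall 1: combined Q = 184000 L/s; C = (160000·33.00 + 24000·2300)/184000 = 328.7 mg/L.
Outfall 2: combined Q = 188500 L/s; C = (184000·328.7 + 4500·2340)/188500 = 376.7 mg/L.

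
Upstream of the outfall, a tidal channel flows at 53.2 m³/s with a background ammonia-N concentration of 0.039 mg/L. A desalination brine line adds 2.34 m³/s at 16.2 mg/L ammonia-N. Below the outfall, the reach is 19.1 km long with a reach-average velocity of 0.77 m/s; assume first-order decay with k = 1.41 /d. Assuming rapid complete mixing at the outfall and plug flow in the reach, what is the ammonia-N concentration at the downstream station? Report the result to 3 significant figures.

0.480 mg/L

Conservation of mass: C = (53.20·0.03900 + 2.340·16.20) / 55.54 = 39.98/55.54 = 0.7199 mg/L.
Travel time t = 19.1·1000 / 0.77 = 24810 s = 6.890 h.
First-order decay: C = 0.7199·exp(−k·t) = 0.7199·0.6671 = 0.4802 mg/L.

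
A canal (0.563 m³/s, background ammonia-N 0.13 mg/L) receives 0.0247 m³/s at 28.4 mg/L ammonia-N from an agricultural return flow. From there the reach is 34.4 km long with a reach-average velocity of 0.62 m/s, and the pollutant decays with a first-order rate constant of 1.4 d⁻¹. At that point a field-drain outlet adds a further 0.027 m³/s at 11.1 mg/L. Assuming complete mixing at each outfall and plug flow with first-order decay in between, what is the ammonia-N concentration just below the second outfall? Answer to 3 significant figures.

1.00 mg/L

Mixed concentration C = ΣQC/ΣQ = (0.5630·0.1300 + 0.02470·28.40) / 0.5877 = 0.7747/0.5877 = 1.318 mg/L; combined flow 0.5877 m³/s.
Travel time t = 34.4·1000 / 0.62 = 55480 s = 15.41 h.
Decay over the reach: 1.318·exp(−kt) = 1.318·0.4070 = 0.5364 mg/L.
Second outfall: C = (0.5877·0.5364 + 0.02700·11.10)/0.6147 = 1.000 mg/L.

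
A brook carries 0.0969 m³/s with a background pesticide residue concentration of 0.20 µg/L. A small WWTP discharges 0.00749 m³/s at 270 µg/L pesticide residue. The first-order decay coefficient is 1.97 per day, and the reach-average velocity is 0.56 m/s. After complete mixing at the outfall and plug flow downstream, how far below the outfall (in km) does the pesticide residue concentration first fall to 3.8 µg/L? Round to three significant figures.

Mass balance: C = (0.09690·0.2000 + 0.007490·270.0) / 0.1044 = 2.042/0.1044 = 19.56 µg/L.
Set 19.56·exp(−k·t) = 3.8 → t = ln(19.56/3.8)/k = 71860 s = 19.96 h.
Distance = v·t = 0.56·71860 = 40240 m = 40.24 km.

40.2 km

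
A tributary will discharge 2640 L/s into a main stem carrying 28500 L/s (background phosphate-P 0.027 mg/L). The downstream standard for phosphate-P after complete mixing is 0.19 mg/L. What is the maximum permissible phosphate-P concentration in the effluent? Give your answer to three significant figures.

1.95 mg/L

At the limit, (Qr·Cr + Qe·Cₑ)/(Qr + Qe) = 0.19:
Cₑ = (31140·0.19 − 28500·0.02700) / 2640 = 1.950 mg/L.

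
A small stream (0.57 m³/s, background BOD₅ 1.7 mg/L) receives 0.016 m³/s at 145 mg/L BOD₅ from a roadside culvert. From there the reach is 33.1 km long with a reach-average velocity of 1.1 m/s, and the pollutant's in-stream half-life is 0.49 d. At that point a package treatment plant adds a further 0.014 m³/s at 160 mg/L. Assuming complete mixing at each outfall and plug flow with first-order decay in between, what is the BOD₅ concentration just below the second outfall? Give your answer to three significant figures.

7.08 mg/L

Mixed concentration C = ΣQC/ΣQ = (0.5700·1.700 + 0.01600·145.0) / 0.5860 = 3.289/0.5860 = 5.613 mg/L; combined flow 0.5860 m³/s.
Travel time t = 33.1·1000 / 1.1 = 30090 s = 8.359 h.
Half-life 0.49 d → k = ln 2 / 0.49 = 1.415 d⁻¹.
Decay over the reach: 5.613·exp(−kt) = 5.613·0.6110 = 3.429 mg/L.
At the second outfall, C = (0.5860·3.429 + 0.01400·160.0) / (0.5860 + 0.01400) = 7.083 mg/L.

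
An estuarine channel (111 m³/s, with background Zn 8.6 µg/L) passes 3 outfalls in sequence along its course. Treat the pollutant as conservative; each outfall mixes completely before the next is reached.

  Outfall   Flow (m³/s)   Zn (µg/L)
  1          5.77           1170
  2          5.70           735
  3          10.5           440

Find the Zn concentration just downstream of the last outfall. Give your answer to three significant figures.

Outfall 1: combined Q = 116.8 m³/s; C = (111.0·8.600 + 5.770·1170)/116.8 = 65.99 µg/L.
Outfall 2: combined Q = 122.5 m³/s; C = (116.8·65.99 + 5.700·735.0)/122.5 = 97.13 µg/L.
Outfall 3: combined Q = 133.0 m³/s; C = (122.5·97.13 + 10.50·440.0)/133.0 = 124.2 µg/L.

124 µg/L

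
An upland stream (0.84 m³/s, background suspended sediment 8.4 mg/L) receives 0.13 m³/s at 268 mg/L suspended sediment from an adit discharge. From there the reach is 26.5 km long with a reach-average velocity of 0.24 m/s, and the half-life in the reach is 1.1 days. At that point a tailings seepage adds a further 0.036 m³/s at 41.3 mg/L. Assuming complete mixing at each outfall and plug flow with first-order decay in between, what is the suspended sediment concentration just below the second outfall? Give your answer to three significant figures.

Mass balance: C = (0.8400·8.400 + 0.1300·268.0) / 0.9700 = 41.90/0.9700 = 43.19 mg/L; combined flow 0.9700 m³/s.
Travel time t = 26.5·1000 / 0.24 = 110400 s = 30.67 h.
Half-life 1.1 d → k = ln 2 / 1.1 = 0.6301 d⁻¹.
After decay, C = 43.19 × e^(−kt) = 43.19 × 0.4470 = 19.30 mg/L.
At the second outfall, C = (0.9700·19.30 + 0.03600·41.30) / (0.9700 + 0.03600) = 20.09 mg/L.

20.1 mg/L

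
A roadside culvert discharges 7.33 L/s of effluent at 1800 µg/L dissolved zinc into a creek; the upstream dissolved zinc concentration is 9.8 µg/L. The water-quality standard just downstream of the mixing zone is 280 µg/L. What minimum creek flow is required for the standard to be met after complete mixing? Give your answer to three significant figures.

Set C_mix = 280: (Q·9.800 + 7.330·1800) / (Q + 7.330) = 280
→ Q = 7.330·(1800 − 280)/(280 − 9.800) = 41.23 L/s.

41.2 L/s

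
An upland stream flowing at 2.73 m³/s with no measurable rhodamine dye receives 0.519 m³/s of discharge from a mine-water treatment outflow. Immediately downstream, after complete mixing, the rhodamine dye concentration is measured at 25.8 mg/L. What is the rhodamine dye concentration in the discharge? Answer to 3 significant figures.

162 mg/L

Mass balance: 2.730·0 + 0.5190·Cₑ = 3.249·25.80
→ Cₑ = (3.249·25.80 − 2.730·0) / 0.5190 = 161.5 mg/L.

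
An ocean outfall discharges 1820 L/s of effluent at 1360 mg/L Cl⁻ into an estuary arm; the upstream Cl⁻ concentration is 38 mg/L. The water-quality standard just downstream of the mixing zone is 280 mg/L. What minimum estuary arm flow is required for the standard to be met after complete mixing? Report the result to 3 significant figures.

Set C_mix = 280: (Q·38.00 + 1820·1360) / (Q + 1820) = 280
→ Q = 1820·(1360 − 280)/(280 − 38.00) = 8122 L/s.

8120 L/s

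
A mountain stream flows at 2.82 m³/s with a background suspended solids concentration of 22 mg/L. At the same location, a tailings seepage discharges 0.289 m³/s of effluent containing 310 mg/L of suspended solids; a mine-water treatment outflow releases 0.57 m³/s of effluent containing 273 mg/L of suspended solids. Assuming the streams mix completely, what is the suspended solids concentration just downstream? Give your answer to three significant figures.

Mixed concentration C = ΣQC/ΣQ = (2.820·22.00 + 0.2890·310.0 + 0.5700·273.0) / 3.679 = 307.2/3.679 = 83.51 mg/L.

83.5 mg/L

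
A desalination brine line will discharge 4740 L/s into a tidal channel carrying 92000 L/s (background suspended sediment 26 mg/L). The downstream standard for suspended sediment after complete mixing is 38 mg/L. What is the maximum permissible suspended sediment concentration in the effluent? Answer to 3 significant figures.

At the limit, (Qr·Cr + Qe·Cₑ)/(Qr + Qe) = 38:
Cₑ = (96740·38 − 92000·26.00) / 4740 = 270.9 mg/L.

271 mg/L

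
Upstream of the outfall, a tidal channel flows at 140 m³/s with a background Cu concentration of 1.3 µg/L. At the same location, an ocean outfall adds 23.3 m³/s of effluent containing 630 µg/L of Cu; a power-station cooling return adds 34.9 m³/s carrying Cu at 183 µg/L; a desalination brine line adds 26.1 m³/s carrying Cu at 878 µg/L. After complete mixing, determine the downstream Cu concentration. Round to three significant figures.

197 µg/L

Mass balance: C = (140.0·1.300 + 23.30·630.0 + 34.90·183.0 + 26.10·878.0) / 224.3 = 44160/224.3 = 196.9 µg/L.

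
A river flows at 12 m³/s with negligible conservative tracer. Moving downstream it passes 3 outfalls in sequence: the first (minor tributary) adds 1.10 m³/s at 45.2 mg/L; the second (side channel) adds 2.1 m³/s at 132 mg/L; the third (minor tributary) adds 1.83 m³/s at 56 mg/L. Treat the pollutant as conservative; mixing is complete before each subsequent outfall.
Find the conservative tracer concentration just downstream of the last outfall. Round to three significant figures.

25.2 mg/L

Outfall 1: combined Q = 13.10 m³/s; C = (12.00·0 + 1.100·45.20)/13.10 = 3.795 mg/L.
Outfall 2: combined Q = 15.20 m³/s; C = (13.10·3.795 + 2.100·132.0)/15.20 = 21.51 mg/L.
Outfall 3: combined Q = 17.03 m³/s; C = (15.20·21.51 + 1.830·56.00)/17.03 = 25.21 mg/L.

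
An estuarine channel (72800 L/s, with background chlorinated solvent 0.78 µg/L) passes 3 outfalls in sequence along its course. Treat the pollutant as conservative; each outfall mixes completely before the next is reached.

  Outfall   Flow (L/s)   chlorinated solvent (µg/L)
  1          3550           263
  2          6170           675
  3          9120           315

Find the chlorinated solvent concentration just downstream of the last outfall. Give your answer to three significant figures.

Outfall 1: combined Q = 76350 L/s; C = (72800·0.7800 + 3550·263.0)/76350 = 12.97 µg/L.
Outfall 2: combined Q = 82520 L/s; C = (76350·12.97 + 6170·675.0)/82520 = 62.47 µg/L.
Outfall 3: combined Q = 91640 L/s; C = (82520·62.47 + 9120·315.0)/91640 = 87.60 µg/L.

87.6 µg/L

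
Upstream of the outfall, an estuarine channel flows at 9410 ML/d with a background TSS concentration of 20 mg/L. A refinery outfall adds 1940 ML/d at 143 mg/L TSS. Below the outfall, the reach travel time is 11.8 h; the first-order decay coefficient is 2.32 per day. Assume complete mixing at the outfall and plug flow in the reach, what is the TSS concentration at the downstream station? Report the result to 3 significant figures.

Mixed concentration C = ΣQC/ΣQ = (9410·20.00 + 1940·143.0) / 11350 = 465600/11350 = 41.02 mg/L.
Decay over the reach: 41.02·exp(−kt) = 41.02·0.3196 = 13.11 mg/L.

13.1 mg/L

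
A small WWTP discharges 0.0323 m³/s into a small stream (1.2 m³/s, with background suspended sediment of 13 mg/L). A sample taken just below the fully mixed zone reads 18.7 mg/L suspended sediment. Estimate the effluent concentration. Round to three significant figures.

Mass balance: 1.200·13.00 + 0.03230·Cₑ = 1.232·18.70
→ Cₑ = (1.232·18.70 − 1.200·13.00) / 0.03230 = 230.5 mg/L.

230 mg/L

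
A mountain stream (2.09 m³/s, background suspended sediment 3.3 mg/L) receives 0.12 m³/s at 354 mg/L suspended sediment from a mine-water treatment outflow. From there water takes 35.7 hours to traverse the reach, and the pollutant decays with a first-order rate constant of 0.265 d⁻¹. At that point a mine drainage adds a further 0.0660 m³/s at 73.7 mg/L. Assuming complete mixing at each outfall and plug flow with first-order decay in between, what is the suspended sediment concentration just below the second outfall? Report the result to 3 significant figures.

Flow-weighted average: C = (2.090·3.300 + 0.1200·354.0) / 2.210 = 49.38/2.210 = 22.34 mg/L; combined flow 2.210 m³/s.
After decay, C = 22.34 × e^(−kt) = 22.34 × 0.6742 = 15.06 mg/L.
At the second outfall, C = (2.210·15.06 + 0.06600·73.70) / (2.210 + 0.06600) = 16.76 mg/L.

16.8 mg/L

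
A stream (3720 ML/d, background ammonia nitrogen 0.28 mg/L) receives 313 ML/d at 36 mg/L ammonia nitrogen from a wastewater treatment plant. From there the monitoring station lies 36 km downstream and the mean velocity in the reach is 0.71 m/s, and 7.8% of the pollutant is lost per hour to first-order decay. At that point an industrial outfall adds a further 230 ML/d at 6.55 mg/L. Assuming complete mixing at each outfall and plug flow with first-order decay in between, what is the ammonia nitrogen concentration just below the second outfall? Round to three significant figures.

1.27 mg/L

Mixed concentration C = ΣQC/ΣQ = (3720·0.2800 + 313.0·36.00) / 4033 = 12310/4033 = 3.052 mg/L; combined flow 4033 ML/d.
Travel time t = 36·1000 / 0.71 = 50700 s = 14.08 h.
7.8%/h lost → k = −ln(1 − 0.078) = 0.08121 h⁻¹.
Applying C = C₀e^(−kt): 3.052 × 0.3186 = 0.9725 mg/L.
At the second outfall, C = (4033·0.9725 + 230.0·6.550) / (4033 + 230.0) = 1.273 mg/L.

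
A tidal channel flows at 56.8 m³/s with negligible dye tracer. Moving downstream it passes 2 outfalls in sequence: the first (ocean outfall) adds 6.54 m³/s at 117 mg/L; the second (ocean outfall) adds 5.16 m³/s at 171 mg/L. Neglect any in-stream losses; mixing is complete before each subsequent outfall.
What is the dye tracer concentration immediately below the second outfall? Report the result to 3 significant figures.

Below outfall 1: Q → 63.34 m³/s, C = (56.80·0 + 6.540·117.0)/63.34 = 12.08 mg/L.
Below outfall 2: Q → 68.50 m³/s, C = (63.34·12.08 + 5.160·171.0)/68.50 = 24.05 mg/L.

24.1 mg/L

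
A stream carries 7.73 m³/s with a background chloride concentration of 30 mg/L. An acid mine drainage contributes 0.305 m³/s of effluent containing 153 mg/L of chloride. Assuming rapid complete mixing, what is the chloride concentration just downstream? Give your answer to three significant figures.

Mass balance: C = (7.730·30.00 + 0.3050·153.0) / 8.035 = 278.6/8.035 = 34.67 mg/L.

34.7 mg/L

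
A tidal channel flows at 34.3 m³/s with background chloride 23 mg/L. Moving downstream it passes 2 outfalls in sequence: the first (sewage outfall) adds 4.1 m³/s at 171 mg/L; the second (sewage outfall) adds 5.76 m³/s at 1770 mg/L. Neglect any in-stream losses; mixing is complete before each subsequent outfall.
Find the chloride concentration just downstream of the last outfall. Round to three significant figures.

265 mg/L

After outfall 1: Q = 34.30 + 4.100 = 38.40 m³/s; C = (34.30·23.00 + 4.100·171.0)/38.40 = 38.80 mg/L.
After outfall 2: Q = 38.40 + 5.760 = 44.16 m³/s; C = (38.40·38.80 + 5.760·1770)/44.16 = 264.6 mg/L.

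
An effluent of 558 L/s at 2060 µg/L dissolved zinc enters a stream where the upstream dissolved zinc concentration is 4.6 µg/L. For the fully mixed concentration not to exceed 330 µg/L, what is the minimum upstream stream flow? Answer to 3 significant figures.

2970 L/s

Set C_mix = 330: (Q·4.600 + 558.0·2060) / (Q + 558.0) = 330
→ Q = 558.0·(2060 − 330)/(330 − 4.600) = 2967 L/s.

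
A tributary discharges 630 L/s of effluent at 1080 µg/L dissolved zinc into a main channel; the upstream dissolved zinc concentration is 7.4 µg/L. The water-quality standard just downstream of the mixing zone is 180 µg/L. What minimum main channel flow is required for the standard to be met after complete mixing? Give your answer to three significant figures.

Set C_mix = 180: (Q·7.400 + 630.0·1080) / (Q + 630.0) = 180
→ Q = 630.0·(1080 − 180)/(180 − 7.400) = 3285 L/s.

3290 L/s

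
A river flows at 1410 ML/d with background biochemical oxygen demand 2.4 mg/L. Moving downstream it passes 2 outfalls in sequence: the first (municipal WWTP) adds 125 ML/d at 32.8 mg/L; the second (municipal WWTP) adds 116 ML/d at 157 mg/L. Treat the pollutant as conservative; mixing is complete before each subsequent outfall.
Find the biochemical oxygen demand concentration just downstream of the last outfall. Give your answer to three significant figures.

15.6 mg/L

Below outfall 1: Q → 1535 ML/d, C = (1410·2.400 + 125.0·32.80)/1535 = 4.876 mg/L.
Below outfall 2: Q → 1651 ML/d, C = (1535·4.876 + 116.0·157.0)/1651 = 15.56 mg/L.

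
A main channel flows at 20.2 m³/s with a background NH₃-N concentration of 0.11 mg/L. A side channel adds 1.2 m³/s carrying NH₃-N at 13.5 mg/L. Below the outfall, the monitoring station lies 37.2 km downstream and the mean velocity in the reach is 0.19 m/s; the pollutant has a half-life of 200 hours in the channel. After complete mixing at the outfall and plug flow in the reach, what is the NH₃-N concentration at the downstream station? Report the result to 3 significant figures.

0.713 mg/L

Mass balance: C = (20.20·0.1100 + 1.200·13.50) / 21.40 = 18.42/21.40 = 0.8608 mg/L.
Travel time t = 37.2·1000 / 0.19 = 195800 s = 54.39 h.
Half-life 200 h → k = ln 2 / 200 = 0.003466 h⁻¹ = 0.08318 d⁻¹.
First-order decay: C = 0.8608·exp(−k·t) = 0.8608·0.8282 = 0.7130 mg/L.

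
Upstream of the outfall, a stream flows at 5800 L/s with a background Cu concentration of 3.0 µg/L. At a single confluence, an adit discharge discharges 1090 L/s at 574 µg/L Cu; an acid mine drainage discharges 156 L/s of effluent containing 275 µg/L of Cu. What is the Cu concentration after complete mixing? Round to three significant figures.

Conservation of mass: C = (5800·3.000 + 1090·574.0 + 156.0·275.0) / 7046 = 686000/7046 = 97.35 µg/L.

97.4 µg/L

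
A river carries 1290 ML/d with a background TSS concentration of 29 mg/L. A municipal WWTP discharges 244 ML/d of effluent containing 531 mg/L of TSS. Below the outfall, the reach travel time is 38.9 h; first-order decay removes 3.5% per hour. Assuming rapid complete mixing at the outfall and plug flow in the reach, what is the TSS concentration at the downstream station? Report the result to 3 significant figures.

After mixing, C = (1290·29.00 + 244.0·531.0) / 1534 = 167000/1534 = 108.8 mg/L.
3.5%/h lost → k = −ln(1 − 0.035) = 0.03563 h⁻¹.
After decay, C = 108.8 × e^(−kt) = 108.8 × 0.2501 = 27.22 mg/L.

27.2 mg/L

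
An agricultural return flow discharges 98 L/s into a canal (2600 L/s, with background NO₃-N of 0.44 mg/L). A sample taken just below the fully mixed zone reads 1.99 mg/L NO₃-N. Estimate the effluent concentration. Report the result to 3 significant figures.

43.1 mg/L

Mass balance: 2600·0.4400 + 98.00·Cₑ = 2698·1.990
→ Cₑ = (2698·1.990 − 2600·0.4400) / 98.00 = 43.11 mg/L.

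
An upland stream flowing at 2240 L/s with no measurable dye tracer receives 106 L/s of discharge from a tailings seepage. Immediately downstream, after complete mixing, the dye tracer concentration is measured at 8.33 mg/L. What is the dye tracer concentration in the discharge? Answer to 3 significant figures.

184 mg/L

Mass balance: 2240·0 + 106.0·Cₑ = 2346·8.330
→ Cₑ = (2346·8.330 − 2240·0) / 106.0 = 184.4 mg/L.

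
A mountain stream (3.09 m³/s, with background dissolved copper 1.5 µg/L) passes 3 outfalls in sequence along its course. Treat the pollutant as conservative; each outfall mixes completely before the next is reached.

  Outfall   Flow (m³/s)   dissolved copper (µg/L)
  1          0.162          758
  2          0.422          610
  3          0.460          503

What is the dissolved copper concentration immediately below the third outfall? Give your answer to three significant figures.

149 µg/L

After outfall 1: Q = 3.090 + 0.1620 = 3.252 m³/s; C = (3.090·1.500 + 0.1620·758.0)/3.252 = 39.19 µg/L.
After outfall 2: Q = 3.252 + 0.4220 = 3.674 m³/s; C = (3.252·39.19 + 0.4220·610.0)/3.674 = 104.7 µg/L.
After outfall 3: Q = 3.674 + 0.4600 = 4.134 m³/s; C = (3.674·104.7 + 0.4600·503.0)/4.134 = 149.1 µg/L.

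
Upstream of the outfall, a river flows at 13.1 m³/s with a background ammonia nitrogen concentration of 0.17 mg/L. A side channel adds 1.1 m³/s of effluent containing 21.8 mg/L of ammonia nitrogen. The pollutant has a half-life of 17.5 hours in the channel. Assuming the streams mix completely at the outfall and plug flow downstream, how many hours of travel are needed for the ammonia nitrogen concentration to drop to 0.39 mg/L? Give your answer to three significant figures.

39.2 h

Flow-weighted average: C = (13.10·0.1700 + 1.100·21.80) / 14.20 = 26.21/14.20 = 1.846 mg/L.
Half-life 17.5 h → k = ln 2 / 17.5 = 0.03961 h⁻¹ = 0.9506 d⁻¹.
1.846·exp(−k·t) = 0.39 → t = ln(1.846/0.39)/k = 141300 s = 39.24 h.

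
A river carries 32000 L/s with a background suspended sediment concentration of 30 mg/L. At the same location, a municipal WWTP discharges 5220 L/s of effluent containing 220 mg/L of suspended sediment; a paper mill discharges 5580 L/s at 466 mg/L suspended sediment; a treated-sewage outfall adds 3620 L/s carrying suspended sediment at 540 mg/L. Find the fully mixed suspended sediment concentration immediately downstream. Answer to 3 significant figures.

144 mg/L

After mixing, C = (32000·30.00 + 5220·220.0 + 5580·466.0 + 3620·540.0) / 46420 = 6663000/46420 = 143.5 mg/L.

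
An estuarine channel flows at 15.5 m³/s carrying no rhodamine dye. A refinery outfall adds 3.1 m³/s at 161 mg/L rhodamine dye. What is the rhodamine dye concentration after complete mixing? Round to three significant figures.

26.8 mg/L

Conservation of mass: C = (15.50·0 + 3.100·161.0) / 18.60 = 499.1/18.60 = 26.83 mg/L.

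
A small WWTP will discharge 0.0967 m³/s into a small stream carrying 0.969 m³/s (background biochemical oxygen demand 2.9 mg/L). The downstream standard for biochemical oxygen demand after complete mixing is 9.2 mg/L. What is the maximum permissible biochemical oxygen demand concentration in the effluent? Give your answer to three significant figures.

At the limit, (Qr·Cr + Qe·Cₑ)/(Qr + Qe) = 9.2:
Cₑ = (1.066·9.2 − 0.9690·2.900) / 0.09670 = 72.33 mg/L.

72.3 mg/L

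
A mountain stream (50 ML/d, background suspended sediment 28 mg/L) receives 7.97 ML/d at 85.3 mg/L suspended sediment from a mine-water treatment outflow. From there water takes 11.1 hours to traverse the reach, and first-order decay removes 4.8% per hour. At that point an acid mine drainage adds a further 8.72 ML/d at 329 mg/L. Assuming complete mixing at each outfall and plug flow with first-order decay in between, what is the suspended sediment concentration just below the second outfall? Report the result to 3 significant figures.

61.1 mg/L

Mass balance: C = (50.00·28.00 + 7.970·85.30) / 57.97 = 2080/57.97 = 35.88 mg/L; combined flow 57.97 ML/d.
4.8%/h lost → k = −ln(1 − 0.048) = 0.04919 h⁻¹.
Decay over the reach: 35.88·exp(−kt) = 35.88·0.5793 = 20.78 mg/L.
Second outfall: C = (57.97·20.78 + 8.720·329.0)/66.69 = 61.08 mg/L.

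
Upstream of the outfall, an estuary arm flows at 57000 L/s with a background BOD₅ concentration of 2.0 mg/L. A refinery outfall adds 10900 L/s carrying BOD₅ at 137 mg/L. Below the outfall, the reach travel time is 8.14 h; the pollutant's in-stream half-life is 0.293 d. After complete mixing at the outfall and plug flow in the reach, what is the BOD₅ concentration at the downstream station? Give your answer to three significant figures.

10.6 mg/L

After mixing, C = (57000·2.000 + 10900·137.0) / 67900 = 1607000/67900 = 23.67 mg/L.
Half-life 0.293 d → k = ln 2 / 0.293 = 2.366 d⁻¹.
First-order decay: C = 23.67·exp(−k·t) = 23.67·0.4483 = 10.61 mg/L.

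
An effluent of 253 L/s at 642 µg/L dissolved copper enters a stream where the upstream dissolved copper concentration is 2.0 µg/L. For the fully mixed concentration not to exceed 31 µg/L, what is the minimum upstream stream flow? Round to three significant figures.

Set C_mix = 31: (Q·2.000 + 253.0·642.0) / (Q + 253.0) = 31
→ Q = 253.0·(642.0 − 31)/(31 − 2.000) = 5330 L/s.

5330 L/s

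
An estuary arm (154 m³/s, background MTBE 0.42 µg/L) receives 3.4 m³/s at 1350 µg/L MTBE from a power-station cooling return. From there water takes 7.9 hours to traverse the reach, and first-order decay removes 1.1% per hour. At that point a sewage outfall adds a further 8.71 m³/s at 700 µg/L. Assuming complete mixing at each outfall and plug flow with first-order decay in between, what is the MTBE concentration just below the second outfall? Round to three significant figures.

62.4 µg/L

Flow-weighted average: C = (154.0·0.4200 + 3.400·1350) / 157.4 = 4655/157.4 = 29.57 µg/L; combined flow 157.4 m³/s.
1.1%/h lost → k = −ln(1 − 0.011) = 0.01106 h⁻¹.
First-order decay: C = 29.57·exp(−k·t) = 29.57·0.9163 = 27.10 µg/L.
Second outfall: C = (157.4·27.10 + 8.710·700.0)/166.1 = 62.38 µg/L.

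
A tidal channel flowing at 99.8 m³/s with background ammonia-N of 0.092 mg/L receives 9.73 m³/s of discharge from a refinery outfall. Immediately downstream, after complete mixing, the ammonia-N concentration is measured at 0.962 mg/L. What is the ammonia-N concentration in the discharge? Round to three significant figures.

9.89 mg/L

Mass balance: 99.80·0.09200 + 9.730·Cₑ = 109.5·0.9620
→ Cₑ = (109.5·0.9620 − 99.80·0.09200) / 9.730 = 9.886 mg/L.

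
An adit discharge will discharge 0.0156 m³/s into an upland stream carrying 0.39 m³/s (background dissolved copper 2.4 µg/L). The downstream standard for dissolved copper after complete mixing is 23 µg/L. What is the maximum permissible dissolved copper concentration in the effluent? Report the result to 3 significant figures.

538 µg/L

At the limit, (Qr·Cr + Qe·Cₑ)/(Qr + Qe) = 23:
Cₑ = (0.4056·23 − 0.3900·2.400) / 0.01560 = 538.0 µg/L.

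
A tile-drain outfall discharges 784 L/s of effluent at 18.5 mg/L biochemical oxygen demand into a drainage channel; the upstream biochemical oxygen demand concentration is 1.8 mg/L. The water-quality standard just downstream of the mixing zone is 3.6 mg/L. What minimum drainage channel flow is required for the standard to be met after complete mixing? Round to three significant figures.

Set C_mix = 3.6: (Q·1.800 + 784.0·18.50) / (Q + 784.0) = 3.6
→ Q = 784.0·(18.50 − 3.6)/(3.6 − 1.800) = 6490 L/s.

6490 L/s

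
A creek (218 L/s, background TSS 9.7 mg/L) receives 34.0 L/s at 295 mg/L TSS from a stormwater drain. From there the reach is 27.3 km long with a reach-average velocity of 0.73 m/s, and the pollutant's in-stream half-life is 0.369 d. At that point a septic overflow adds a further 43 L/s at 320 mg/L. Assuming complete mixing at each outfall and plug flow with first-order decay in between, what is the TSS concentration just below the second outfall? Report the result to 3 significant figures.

64.9 mg/L

Conservation of mass: C = (218.0·9.700 + 34.00·295.0) / 252.0 = 12140/252.0 = 48.19 mg/L; combined flow 252.0 L/s.
Travel time t = 27.3·1000 / 0.73 = 37400 s = 10.39 h.
Half-life 0.369 d → k = ln 2 / 0.369 = 1.878 d⁻¹.
First-order decay: C = 48.19·exp(−k·t) = 48.19·0.4435 = 21.37 mg/L.
At the second outfall, C = (252.0·21.37 + 43.00·320.0) / (252.0 + 43.00) = 64.90 mg/L.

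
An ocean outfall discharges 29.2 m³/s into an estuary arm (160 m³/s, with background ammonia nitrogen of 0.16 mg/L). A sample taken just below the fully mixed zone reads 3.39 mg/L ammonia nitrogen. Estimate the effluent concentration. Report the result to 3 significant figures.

21.1 mg/L

Mass balance: 160.0·0.1600 + 29.20·Cₑ = 189.2·3.390
→ Cₑ = (189.2·3.390 − 160.0·0.1600) / 29.20 = 21.09 mg/L.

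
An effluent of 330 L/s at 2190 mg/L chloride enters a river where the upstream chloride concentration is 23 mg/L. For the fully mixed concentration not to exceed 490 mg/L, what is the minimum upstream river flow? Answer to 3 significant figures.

Set C_mix = 490: (Q·23.00 + 330.0·2190) / (Q + 330.0) = 490
→ Q = 330.0·(2190 − 490)/(490 − 23.00) = 1201 L/s.

1200 L/s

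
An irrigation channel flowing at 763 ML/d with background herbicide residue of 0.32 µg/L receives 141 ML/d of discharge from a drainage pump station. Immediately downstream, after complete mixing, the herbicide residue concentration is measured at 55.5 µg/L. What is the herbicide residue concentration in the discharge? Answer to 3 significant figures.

354 µg/L

Mass balance: 763.0·0.3200 + 141.0·Cₑ = 904.0·55.50
→ Cₑ = (904.0·55.50 − 763.0·0.3200) / 141.0 = 354.1 µg/L.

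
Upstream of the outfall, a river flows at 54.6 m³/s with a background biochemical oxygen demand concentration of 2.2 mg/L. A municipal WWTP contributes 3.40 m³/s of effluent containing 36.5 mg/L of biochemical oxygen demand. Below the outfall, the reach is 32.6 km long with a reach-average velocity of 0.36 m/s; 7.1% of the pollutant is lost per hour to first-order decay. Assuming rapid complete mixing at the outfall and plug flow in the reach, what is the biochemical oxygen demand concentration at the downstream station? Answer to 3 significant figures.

0.660 mg/L

Mass balance: C = (54.60·2.200 + 3.400·36.50) / 58.00 = 244.2/58.00 = 4.211 mg/L.
Travel time t = 32.6·1000 / 0.36 = 90560 s = 25.15 h.
7.1%/h lost → k = −ln(1 − 0.071) = 0.07365 h⁻¹.
After decay, C = 4.211 × e^(−kt) = 4.211 × 0.1568 = 0.6604 mg/L.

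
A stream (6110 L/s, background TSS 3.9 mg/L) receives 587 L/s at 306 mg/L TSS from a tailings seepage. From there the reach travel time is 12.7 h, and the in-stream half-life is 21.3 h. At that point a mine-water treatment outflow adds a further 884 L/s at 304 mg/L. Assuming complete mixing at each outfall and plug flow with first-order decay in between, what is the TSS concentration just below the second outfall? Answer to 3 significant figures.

53.2 mg/L

Mass balance: C = (6110·3.900 + 587.0·306.0) / 6697 = 203500/6697 = 30.38 mg/L; combined flow 6697 L/s.
Half-life 21.3 h → k = ln 2 / 21.3 = 0.03254 h⁻¹ = 0.7810 d⁻¹.
First-order decay: C = 30.38·exp(−k·t) = 30.38·0.6615 = 20.10 mg/L.
At the second outfall, C = (6697·20.10 + 884.0·304.0) / (6697 + 884.0) = 53.20 mg/L.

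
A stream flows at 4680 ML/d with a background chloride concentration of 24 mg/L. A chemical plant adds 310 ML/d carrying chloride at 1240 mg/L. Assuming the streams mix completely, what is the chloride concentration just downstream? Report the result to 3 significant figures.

Mass balance: C = (4680·24.00 + 310.0·1240) / 4990 = 496700/4990 = 99.54 mg/L.

99.5 mg/L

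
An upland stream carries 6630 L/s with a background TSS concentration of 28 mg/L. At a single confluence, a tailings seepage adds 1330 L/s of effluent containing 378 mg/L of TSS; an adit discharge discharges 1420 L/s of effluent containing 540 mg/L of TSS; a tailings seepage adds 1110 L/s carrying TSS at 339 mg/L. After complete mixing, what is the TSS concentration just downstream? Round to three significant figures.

175 mg/L

Flow-weighted average: C = (6630·28.00 + 1330·378.0 + 1420·540.0 + 1110·339.0) / 10490 = 1831000/10490 = 174.6 mg/L.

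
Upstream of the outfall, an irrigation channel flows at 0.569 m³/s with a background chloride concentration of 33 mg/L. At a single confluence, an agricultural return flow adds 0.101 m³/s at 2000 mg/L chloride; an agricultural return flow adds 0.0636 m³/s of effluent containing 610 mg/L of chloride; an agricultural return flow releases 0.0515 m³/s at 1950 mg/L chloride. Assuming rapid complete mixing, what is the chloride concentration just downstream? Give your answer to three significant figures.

459 mg/L

Conservation of mass: C = (0.5690·33.00 + 0.1010·2000 + 0.06360·610.0 + 0.05150·1950) / 0.7851 = 360.0/0.7851 = 458.5 mg/L.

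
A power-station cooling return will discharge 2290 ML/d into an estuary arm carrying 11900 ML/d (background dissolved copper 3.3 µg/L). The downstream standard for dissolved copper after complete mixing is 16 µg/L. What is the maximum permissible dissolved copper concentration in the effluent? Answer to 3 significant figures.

82.0 µg/L

At the limit, (Qr·Cr + Qe·Cₑ)/(Qr + Qe) = 16:
Cₑ = (14190·16 − 11900·3.300) / 2290 = 82.00 µg/L.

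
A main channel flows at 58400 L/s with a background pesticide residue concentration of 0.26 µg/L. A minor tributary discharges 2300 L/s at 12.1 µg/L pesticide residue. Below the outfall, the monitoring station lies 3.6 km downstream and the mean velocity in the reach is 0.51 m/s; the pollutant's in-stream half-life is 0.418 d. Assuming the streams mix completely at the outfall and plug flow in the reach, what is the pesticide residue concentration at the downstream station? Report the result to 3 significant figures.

0.619 µg/L

Mass balance: C = (58400·0.2600 + 2300·12.10) / 60700 = 43010/60700 = 0.7086 µg/L.
Travel time t = 3.6·1000 / 0.51 = 7059 s = 1.961 h.
Half-life 0.418 d → k = ln 2 / 0.418 = 1.658 d⁻¹.
Decay over the reach: 0.7086·exp(−kt) = 0.7086·0.8733 = 0.6188 µg/L.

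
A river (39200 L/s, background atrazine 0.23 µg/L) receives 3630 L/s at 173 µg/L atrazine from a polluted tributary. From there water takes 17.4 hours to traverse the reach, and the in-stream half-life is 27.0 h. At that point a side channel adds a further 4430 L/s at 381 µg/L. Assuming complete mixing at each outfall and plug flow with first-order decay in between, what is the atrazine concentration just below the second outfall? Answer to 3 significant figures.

44.3 µg/L

Mixed concentration C = ΣQC/ΣQ = (39200·0.2300 + 3630·173.0) / 42830 = 637000/42830 = 14.87 µg/L; combined flow 42830 L/s.
Half-life 27.0 h → k = ln 2 / 27.0 = 0.02567 h⁻¹ = 0.6161 d⁻¹.
Applying C = C₀e^(−kt): 14.87 × 0.6397 = 9.515 µg/L.
Second outfall: C = (42830·9.515 + 4430·381.0)/47260 = 44.34 µg/L.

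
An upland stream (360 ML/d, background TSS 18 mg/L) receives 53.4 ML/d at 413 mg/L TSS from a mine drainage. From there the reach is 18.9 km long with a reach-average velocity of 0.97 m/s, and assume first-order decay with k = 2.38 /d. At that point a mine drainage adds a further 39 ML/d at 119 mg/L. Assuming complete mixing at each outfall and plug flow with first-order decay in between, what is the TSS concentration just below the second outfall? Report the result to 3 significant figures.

47.1 mg/L

Flow-weighted average: C = (360.0·18.00 + 53.40·413.0) / 413.4 = 28530/413.4 = 69.02 mg/L; combined flow 413.4 ML/d.
Travel time t = 18.9·1000 / 0.97 = 19480 s = 5.412 h.
Decay over the reach: 69.02·exp(−kt) = 69.02·0.5847 = 40.36 mg/L.
At the second outfall, C = (413.4·40.36 + 39.00·119.0) / (413.4 + 39.00) = 47.13 mg/L.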